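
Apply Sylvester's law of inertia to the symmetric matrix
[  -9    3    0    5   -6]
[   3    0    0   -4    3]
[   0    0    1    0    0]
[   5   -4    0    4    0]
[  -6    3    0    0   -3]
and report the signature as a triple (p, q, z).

step 0: pivot -9 → sign −
step 1: pivot 1 → sign +
step 2: pivot 1 → sign +
step 3: pivot 4/3 → sign +
step 4: pivot -3/4 → sign −
signature = (3, 2, 0)

Answer: (3, 2, 0)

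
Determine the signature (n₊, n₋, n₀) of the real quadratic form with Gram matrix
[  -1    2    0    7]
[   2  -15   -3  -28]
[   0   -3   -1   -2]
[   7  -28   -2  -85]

Answer: (0, 3, 1)

Derivation:
step 0: pivot -1 → sign −
step 1: pivot -11 → sign −
step 2: pivot -2/11 → sign −
step 3: row/col 3 already zero → sign 0
signature = (0, 3, 1)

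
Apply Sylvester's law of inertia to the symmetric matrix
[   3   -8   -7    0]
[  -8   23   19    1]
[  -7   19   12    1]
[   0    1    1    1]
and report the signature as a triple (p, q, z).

Answer: (3, 1, 0)

Derivation:
step 0: pivot 3 → sign +
step 1: pivot 5/3 → sign +
step 2: pivot -22/5 → sign −
step 3: pivot 6/11 → sign +
signature = (3, 1, 0)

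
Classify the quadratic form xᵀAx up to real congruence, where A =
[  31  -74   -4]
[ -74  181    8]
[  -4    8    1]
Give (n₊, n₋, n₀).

step 0: pivot 31 → sign +
step 1: pivot 135/31 → sign +
step 2: pivot -1/15 → sign −
signature = (2, 1, 0)

Answer: (2, 1, 0)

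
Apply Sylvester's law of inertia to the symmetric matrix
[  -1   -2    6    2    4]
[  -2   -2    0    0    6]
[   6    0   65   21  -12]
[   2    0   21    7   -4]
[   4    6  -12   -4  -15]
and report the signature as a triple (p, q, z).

Answer: (3, 2, 0)

Derivation:
step 0: pivot -1 → sign −
step 1: pivot 2 → sign +
step 2: pivot 29 → sign +
step 3: pivot 6/29 → sign +
step 4: pivot -1 → sign −
signature = (3, 2, 0)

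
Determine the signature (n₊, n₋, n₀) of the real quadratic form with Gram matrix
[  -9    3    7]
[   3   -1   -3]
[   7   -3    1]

Answer: (1, 2, 0)

Derivation:
step 0: pivot -9 → sign −
step 1: pivot 58/9 → sign +
step 2: pivot -2/29 → sign −
signature = (1, 2, 0)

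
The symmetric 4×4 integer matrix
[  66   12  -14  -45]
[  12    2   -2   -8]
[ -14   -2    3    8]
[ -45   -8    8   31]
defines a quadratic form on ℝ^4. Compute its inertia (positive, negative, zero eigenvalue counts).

Answer: (2, 2, 0)

Derivation:
step 0: pivot 66 → sign +
step 1: pivot -2/11 → sign −
step 2: pivot 5/3 → sign +
step 3: pivot -1/10 → sign −
signature = (2, 2, 0)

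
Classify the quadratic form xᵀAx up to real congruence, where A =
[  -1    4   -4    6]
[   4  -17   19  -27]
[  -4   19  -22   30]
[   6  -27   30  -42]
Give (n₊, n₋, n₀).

Answer: (1, 2, 1)

Derivation:
step 0: pivot -1 → sign −
step 1: pivot -1 → sign −
step 2: pivot 3 → sign +
step 3: row/col 3 already zero → sign 0
signature = (1, 2, 1)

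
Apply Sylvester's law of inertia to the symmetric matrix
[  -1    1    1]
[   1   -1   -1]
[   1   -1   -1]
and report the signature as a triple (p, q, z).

step 0: pivot -1 → sign −
step 1: row/col 1 already zero → sign 0
step 2: row/col 2 already zero → sign 0
signature = (0, 1, 2)

Answer: (0, 1, 2)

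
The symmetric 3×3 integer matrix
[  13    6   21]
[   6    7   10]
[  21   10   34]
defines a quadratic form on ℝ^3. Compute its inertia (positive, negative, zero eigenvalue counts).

Answer: (3, 0, 0)

Derivation:
step 0: pivot 13 → sign +
step 1: pivot 55/13 → sign +
step 2: pivot 3/55 → sign +
signature = (3, 0, 0)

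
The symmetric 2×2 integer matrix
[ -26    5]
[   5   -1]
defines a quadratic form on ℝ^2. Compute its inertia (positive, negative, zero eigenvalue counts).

Answer: (0, 2, 0)

Derivation:
step 0: pivot -26 → sign −
step 1: pivot -1/26 → sign −
signature = (0, 2, 0)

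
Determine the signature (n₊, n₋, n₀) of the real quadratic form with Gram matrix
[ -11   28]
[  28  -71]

Answer: (1, 1, 0)

Derivation:
step 0: pivot -11 → sign −
step 1: pivot 3/11 → sign +
signature = (1, 1, 0)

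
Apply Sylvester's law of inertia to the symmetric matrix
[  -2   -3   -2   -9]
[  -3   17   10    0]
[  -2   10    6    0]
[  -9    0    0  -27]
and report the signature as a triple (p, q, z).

step 0: pivot -2 → sign −
step 1: pivot 43/2 → sign +
step 2: pivot 6/43 → sign +
step 3: row/col 3 already zero → sign 0
signature = (2, 1, 1)

Answer: (2, 1, 1)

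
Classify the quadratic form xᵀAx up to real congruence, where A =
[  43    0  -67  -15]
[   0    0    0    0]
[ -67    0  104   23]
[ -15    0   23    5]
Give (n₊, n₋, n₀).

step 0: pivot 43 → sign +
step 1: pivot -17/43 → sign −
step 2: pivot 2/17 → sign +
step 3: row/col 3 already zero → sign 0
signature = (2, 1, 1)

Answer: (2, 1, 1)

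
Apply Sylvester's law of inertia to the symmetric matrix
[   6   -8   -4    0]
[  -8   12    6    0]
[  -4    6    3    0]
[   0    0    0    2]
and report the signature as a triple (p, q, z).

Answer: (3, 0, 1)

Derivation:
step 0: pivot 6 → sign +
step 1: pivot 4/3 → sign +
step 2: pivot 2 → sign +
step 3: row/col 3 already zero → sign 0
signature = (3, 0, 1)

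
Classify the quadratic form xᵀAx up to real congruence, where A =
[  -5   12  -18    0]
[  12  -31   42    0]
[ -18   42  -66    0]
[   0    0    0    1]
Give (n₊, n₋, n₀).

Answer: (1, 3, 0)

Derivation:
step 0: pivot -5 → sign −
step 1: pivot -11/5 → sign −
step 2: pivot -6/11 → sign −
step 3: pivot 1 → sign +
signature = (1, 3, 0)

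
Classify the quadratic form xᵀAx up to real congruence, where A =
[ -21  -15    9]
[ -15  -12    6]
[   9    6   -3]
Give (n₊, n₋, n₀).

Answer: (1, 2, 0)

Derivation:
step 0: pivot -21 → sign −
step 1: pivot -9/7 → sign −
step 2: pivot 1 → sign +
signature = (1, 2, 0)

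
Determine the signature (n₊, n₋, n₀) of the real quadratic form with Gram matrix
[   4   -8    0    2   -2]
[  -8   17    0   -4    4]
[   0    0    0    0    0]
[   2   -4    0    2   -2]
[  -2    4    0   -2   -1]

Answer: (3, 1, 1)

Derivation:
step 0: pivot 4 → sign +
step 1: pivot 1 → sign +
step 2: pivot 1 → sign +
step 3: pivot -3 → sign −
step 4: row/col 4 already zero → sign 0
signature = (3, 1, 1)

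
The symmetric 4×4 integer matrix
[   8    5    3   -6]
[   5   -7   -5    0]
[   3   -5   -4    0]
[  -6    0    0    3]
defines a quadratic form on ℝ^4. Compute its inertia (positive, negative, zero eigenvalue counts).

step 0: pivot 8 → sign +
step 1: pivot -81/8 → sign −
step 2: pivot -37/81 → sign −
step 3: pivot 3/37 → sign +
signature = (2, 2, 0)

Answer: (2, 2, 0)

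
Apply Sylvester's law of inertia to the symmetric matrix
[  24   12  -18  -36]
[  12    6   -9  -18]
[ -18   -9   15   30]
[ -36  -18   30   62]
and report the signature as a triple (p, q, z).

step 0: pivot 24 → sign +
step 1: pivot 3/2 → sign +
step 2: pivot 2 → sign +
step 3: row/col 3 already zero → sign 0
signature = (3, 0, 1)

Answer: (3, 0, 1)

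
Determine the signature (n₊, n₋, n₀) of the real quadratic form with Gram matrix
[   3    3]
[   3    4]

step 0: pivot 3 → sign +
step 1: pivot 1 → sign +
signature = (2, 0, 0)

Answer: (2, 0, 0)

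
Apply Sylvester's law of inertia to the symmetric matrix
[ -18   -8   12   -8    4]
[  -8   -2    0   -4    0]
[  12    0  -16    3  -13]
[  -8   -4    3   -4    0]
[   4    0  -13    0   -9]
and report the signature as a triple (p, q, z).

step 0: pivot -18 → sign −
step 1: pivot 14/9 → sign +
step 2: pivot -184/7 → sign −
step 3: pivot -1/184 → sign −
step 4: pivot 3 → sign +
signature = (2, 3, 0)

Answer: (2, 3, 0)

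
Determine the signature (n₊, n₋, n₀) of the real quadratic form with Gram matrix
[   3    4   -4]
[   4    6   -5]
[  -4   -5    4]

Answer: (2, 1, 0)

Derivation:
step 0: pivot 3 → sign +
step 1: pivot 2/3 → sign +
step 2: pivot -3/2 → sign −
signature = (2, 1, 0)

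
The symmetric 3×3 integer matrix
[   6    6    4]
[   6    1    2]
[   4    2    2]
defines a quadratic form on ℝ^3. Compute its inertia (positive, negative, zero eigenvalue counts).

step 0: pivot 6 → sign +
step 1: pivot -5 → sign −
step 2: pivot 2/15 → sign +
signature = (2, 1, 0)

Answer: (2, 1, 0)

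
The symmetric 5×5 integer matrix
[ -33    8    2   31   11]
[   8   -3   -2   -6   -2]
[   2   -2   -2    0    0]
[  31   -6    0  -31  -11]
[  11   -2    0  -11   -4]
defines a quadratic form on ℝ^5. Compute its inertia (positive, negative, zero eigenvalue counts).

step 0: pivot -33 → sign −
step 1: pivot -35/33 → sign −
step 2: pivot 2/7 → sign +
step 3: pivot -1/5 → sign −
step 4: row/col 4 already zero → sign 0
signature = (1, 3, 1)

Answer: (1, 3, 1)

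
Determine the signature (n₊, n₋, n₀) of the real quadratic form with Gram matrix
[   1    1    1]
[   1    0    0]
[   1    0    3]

step 0: pivot 1 → sign +
step 1: pivot -1 → sign −
step 2: pivot 3 → sign +
signature = (2, 1, 0)

Answer: (2, 1, 0)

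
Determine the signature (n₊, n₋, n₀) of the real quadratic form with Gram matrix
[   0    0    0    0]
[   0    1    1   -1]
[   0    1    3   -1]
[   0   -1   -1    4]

Answer: (3, 0, 1)

Derivation:
step 0: pivot 1 → sign +
step 1: pivot 2 → sign +
step 2: pivot 3 → sign +
step 3: row/col 3 already zero → sign 0
signature = (3, 0, 1)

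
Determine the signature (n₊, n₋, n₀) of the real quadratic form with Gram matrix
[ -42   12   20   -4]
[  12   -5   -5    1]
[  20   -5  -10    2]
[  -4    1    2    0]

Answer: (1, 3, 0)

Derivation:
step 0: pivot -42 → sign −
step 1: pivot -11/7 → sign −
step 2: pivot -5/33 → sign −
step 3: pivot 2/5 → sign +
signature = (1, 3, 0)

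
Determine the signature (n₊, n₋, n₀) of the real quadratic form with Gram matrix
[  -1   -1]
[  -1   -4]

Answer: (0, 2, 0)

Derivation:
step 0: pivot -1 → sign −
step 1: pivot -3 → sign −
signature = (0, 2, 0)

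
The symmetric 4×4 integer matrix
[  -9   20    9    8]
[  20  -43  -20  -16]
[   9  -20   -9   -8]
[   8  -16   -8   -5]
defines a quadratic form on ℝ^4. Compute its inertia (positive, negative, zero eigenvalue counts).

Answer: (1, 2, 1)

Derivation:
step 0: pivot -9 → sign −
step 1: pivot 13/9 → sign +
step 2: pivot -1/13 → sign −
step 3: row/col 3 already zero → sign 0
signature = (1, 2, 1)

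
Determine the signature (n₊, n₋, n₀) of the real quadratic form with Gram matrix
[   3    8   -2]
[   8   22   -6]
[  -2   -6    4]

step 0: pivot 3 → sign +
step 1: pivot 2/3 → sign +
step 2: pivot 2 → sign +
signature = (3, 0, 0)

Answer: (3, 0, 0)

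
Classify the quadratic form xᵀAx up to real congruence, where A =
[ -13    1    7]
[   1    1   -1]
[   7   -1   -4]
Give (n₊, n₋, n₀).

Answer: (1, 2, 0)

Derivation:
step 0: pivot -13 → sign −
step 1: pivot 14/13 → sign +
step 2: pivot -3/7 → sign −
signature = (1, 2, 0)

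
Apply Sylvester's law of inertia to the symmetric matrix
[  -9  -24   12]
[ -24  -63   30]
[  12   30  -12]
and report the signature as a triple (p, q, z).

step 0: pivot -9 → sign −
step 1: pivot 1 → sign +
step 2: row/col 2 already zero → sign 0
signature = (1, 1, 1)

Answer: (1, 1, 1)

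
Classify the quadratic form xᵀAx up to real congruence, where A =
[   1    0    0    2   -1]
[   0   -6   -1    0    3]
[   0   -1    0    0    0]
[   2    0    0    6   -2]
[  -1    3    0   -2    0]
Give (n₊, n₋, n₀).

step 0: pivot 1 → sign +
step 1: pivot -6 → sign −
step 2: pivot 1/6 → sign +
step 3: pivot 2 → sign +
step 4: pivot -1 → sign −
signature = (3, 2, 0)

Answer: (3, 2, 0)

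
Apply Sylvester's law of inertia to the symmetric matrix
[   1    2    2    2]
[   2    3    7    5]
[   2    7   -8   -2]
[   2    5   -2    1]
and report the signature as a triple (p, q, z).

Answer: (2, 2, 0)

Derivation:
step 0: pivot 1 → sign +
step 1: pivot -1 → sign −
step 2: pivot -3 → sign −
step 3: pivot 1 → sign +
signature = (2, 2, 0)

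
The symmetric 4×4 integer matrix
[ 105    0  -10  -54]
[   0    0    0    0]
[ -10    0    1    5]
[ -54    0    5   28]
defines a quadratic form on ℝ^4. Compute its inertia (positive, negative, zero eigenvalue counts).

Answer: (2, 1, 1)

Derivation:
step 0: pivot 105 → sign +
step 1: pivot 1/21 → sign +
step 2: pivot -1/5 → sign −
step 3: row/col 3 already zero → sign 0
signature = (2, 1, 1)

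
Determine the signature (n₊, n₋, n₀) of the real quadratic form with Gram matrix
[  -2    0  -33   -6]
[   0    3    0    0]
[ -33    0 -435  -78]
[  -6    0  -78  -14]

Answer: (2, 2, 0)

Derivation:
step 0: pivot -2 → sign −
step 1: pivot 3 → sign +
step 2: pivot 219/2 → sign +
step 3: pivot -2/73 → sign −
signature = (2, 2, 0)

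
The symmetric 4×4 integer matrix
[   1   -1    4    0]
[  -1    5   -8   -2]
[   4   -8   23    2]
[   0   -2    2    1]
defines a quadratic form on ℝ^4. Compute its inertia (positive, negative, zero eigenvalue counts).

Answer: (3, 0, 1)

Derivation:
step 0: pivot 1 → sign +
step 1: pivot 4 → sign +
step 2: pivot 3 → sign +
step 3: row/col 3 already zero → sign 0
signature = (3, 0, 1)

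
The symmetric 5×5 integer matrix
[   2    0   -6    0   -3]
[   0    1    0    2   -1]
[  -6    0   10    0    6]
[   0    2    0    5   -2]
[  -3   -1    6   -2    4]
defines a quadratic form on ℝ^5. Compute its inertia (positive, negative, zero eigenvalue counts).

step 0: pivot 2 → sign +
step 1: pivot 1 → sign +
step 2: pivot -8 → sign −
step 3: pivot 1 → sign +
step 4: pivot -3/8 → sign −
signature = (3, 2, 0)

Answer: (3, 2, 0)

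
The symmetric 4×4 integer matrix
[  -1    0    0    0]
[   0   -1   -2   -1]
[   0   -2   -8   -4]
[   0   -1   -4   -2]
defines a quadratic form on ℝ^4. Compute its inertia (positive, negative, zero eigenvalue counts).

step 0: pivot -1 → sign −
step 1: pivot -1 → sign −
step 2: pivot -4 → sign −
step 3: row/col 3 already zero → sign 0
signature = (0, 3, 1)

Answer: (0, 3, 1)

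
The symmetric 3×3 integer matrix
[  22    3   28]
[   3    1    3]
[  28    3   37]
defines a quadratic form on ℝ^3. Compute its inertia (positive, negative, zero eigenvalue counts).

Answer: (3, 0, 0)

Derivation:
step 0: pivot 22 → sign +
step 1: pivot 13/22 → sign +
step 2: pivot 3/13 → sign +
signature = (3, 0, 0)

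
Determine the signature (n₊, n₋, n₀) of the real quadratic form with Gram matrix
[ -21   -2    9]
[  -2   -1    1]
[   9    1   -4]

step 0: pivot -21 → sign −
step 1: pivot -17/21 → sign −
step 2: pivot -2/17 → sign −
signature = (0, 3, 0)

Answer: (0, 3, 0)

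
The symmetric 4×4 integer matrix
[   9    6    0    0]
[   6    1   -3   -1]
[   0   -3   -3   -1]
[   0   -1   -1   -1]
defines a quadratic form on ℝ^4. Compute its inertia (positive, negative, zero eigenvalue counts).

Answer: (1, 2, 1)

Derivation:
step 0: pivot 9 → sign +
step 1: pivot -3 → sign −
step 2: pivot -2/3 → sign −
step 3: row/col 3 already zero → sign 0
signature = (1, 2, 1)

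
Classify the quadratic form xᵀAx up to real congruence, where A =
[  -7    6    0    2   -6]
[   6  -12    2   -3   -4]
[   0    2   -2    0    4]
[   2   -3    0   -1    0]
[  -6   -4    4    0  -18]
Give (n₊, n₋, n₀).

step 0: pivot -7 → sign −
step 1: pivot -48/7 → sign −
step 2: pivot -17/12 → sign −
step 3: pivot -3/34 → sign −
step 4: pivot 2 → sign +
signature = (1, 4, 0)

Answer: (1, 4, 0)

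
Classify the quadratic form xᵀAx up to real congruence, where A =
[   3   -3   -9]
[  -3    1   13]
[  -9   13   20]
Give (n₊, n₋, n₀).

step 0: pivot 3 → sign +
step 1: pivot -2 → sign −
step 2: pivot 1 → sign +
signature = (2, 1, 0)

Answer: (2, 1, 0)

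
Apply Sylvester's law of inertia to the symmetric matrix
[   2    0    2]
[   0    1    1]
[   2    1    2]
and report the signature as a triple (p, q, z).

step 0: pivot 2 → sign +
step 1: pivot 1 → sign +
step 2: pivot -1 → sign −
signature = (2, 1, 0)

Answer: (2, 1, 0)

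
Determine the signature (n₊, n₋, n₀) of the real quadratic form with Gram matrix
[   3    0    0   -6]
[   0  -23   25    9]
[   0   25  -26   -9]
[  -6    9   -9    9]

Answer: (2, 1, 1)

Derivation:
step 0: pivot 3 → sign +
step 1: pivot -23 → sign −
step 2: pivot 27/23 → sign +
step 3: row/col 3 already zero → sign 0
signature = (2, 1, 1)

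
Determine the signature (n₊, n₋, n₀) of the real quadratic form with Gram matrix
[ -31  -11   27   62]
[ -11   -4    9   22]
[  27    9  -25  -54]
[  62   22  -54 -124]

step 0: pivot -31 → sign −
step 1: pivot -3/31 → sign −
step 2: pivot 2 → sign +
step 3: row/col 3 already zero → sign 0
signature = (1, 2, 1)

Answer: (1, 2, 1)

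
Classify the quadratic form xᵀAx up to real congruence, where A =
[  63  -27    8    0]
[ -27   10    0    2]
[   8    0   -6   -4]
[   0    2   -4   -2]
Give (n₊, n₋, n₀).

Answer: (3, 1, 0)

Derivation:
step 0: pivot 63 → sign +
step 1: pivot -11/7 → sign −
step 2: pivot 46/99 → sign +
step 3: pivot 6/23 → sign +
signature = (3, 1, 0)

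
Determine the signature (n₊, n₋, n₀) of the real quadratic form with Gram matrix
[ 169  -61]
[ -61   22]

step 0: pivot 169 → sign +
step 1: pivot -3/169 → sign −
signature = (1, 1, 0)

Answer: (1, 1, 0)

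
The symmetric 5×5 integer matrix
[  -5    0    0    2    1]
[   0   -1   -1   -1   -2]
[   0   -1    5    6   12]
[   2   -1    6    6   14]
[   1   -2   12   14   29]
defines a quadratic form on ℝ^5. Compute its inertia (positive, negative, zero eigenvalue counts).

Answer: (2, 3, 0)

Derivation:
step 0: pivot -5 → sign −
step 1: pivot -1 → sign −
step 2: pivot 6 → sign +
step 3: pivot -11/30 → sign −
step 4: pivot 6/11 → sign +
signature = (2, 3, 0)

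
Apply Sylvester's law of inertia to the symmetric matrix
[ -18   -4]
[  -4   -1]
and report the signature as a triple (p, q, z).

step 0: pivot -18 → sign −
step 1: pivot -1/9 → sign −
signature = (0, 2, 0)

Answer: (0, 2, 0)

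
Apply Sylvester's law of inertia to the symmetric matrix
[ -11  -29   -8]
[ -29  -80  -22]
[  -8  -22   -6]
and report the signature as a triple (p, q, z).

Answer: (1, 2, 0)

Derivation:
step 0: pivot -11 → sign −
step 1: pivot -39/11 → sign −
step 2: pivot 2/39 → sign +
signature = (1, 2, 0)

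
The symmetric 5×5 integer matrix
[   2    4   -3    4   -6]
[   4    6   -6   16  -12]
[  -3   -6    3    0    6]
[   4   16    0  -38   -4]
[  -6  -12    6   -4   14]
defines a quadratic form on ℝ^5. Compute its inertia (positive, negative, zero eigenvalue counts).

Answer: (3, 2, 0)

Derivation:
step 0: pivot 2 → sign +
step 1: pivot -2 → sign −
step 2: pivot -3/2 → sign −
step 3: pivot 10 → sign +
step 4: pivot 2/5 → sign +
signature = (3, 2, 0)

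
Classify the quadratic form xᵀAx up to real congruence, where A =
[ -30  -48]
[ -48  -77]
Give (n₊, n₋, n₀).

step 0: pivot -30 → sign −
step 1: pivot -1/5 → sign −
signature = (0, 2, 0)

Answer: (0, 2, 0)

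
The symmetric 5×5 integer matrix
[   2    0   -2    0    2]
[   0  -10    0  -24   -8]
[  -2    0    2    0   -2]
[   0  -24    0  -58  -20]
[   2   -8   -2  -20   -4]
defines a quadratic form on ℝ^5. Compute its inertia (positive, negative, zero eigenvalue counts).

step 0: pivot 2 → sign +
step 1: pivot -10 → sign −
step 2: pivot -2/5 → sign −
step 3: pivot 2 → sign +
step 4: row/col 4 already zero → sign 0
signature = (2, 2, 1)

Answer: (2, 2, 1)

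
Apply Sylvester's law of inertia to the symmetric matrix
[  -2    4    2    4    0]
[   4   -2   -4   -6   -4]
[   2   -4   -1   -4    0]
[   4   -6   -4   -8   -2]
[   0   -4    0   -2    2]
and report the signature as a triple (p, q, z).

step 0: pivot -2 → sign −
step 1: pivot 6 → sign +
step 2: pivot 1 → sign +
step 3: pivot -2/3 → sign −
step 4: row/col 4 already zero → sign 0
signature = (2, 2, 1)

Answer: (2, 2, 1)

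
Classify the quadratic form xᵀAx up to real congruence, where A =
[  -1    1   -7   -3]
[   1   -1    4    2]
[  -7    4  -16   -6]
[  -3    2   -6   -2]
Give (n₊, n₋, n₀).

step 0: pivot -1 → sign −
step 1: pivot 33 → sign +
step 2: pivot -3/11 → sign −
step 3: pivot 2/3 → sign +
signature = (2, 2, 0)

Answer: (2, 2, 0)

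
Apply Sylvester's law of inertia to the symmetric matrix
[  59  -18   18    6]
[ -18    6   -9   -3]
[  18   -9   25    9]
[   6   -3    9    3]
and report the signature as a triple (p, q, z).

step 0: pivot 59 → sign +
step 1: pivot 30/59 → sign +
step 2: pivot -47/10 → sign −
step 3: pivot -6/47 → sign −
signature = (2, 2, 0)

Answer: (2, 2, 0)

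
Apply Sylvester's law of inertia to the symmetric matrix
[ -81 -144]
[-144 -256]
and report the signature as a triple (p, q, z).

step 0: pivot -81 → sign −
step 1: row/col 1 already zero → sign 0
signature = (0, 1, 1)

Answer: (0, 1, 1)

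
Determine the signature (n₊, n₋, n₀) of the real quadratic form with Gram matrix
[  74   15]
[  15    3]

step 0: pivot 74 → sign +
step 1: pivot -3/74 → sign −
signature = (1, 1, 0)

Answer: (1, 1, 0)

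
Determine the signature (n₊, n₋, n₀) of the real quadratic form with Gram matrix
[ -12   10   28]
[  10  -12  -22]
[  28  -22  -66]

Answer: (0, 3, 0)

Derivation:
step 0: pivot -12 → sign −
step 1: pivot -11/3 → sign −
step 2: pivot -2/11 → sign −
signature = (0, 3, 0)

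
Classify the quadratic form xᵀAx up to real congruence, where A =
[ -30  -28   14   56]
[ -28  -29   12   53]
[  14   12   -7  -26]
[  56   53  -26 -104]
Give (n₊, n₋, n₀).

step 0: pivot -30 → sign −
step 1: pivot -43/15 → sign −
step 2: pivot -3/43 → sign −
step 3: pivot 1 → sign +
signature = (1, 3, 0)

Answer: (1, 3, 0)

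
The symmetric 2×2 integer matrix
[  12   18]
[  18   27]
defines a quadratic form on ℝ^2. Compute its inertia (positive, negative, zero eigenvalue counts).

Answer: (1, 0, 1)

Derivation:
step 0: pivot 12 → sign +
step 1: row/col 1 already zero → sign 0
signature = (1, 0, 1)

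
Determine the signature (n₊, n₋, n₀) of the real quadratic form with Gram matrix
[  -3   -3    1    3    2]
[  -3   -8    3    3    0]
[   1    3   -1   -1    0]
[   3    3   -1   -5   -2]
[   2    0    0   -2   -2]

Answer: (1, 3, 1)

Derivation:
step 0: pivot -3 → sign −
step 1: pivot -5 → sign −
step 2: pivot 2/15 → sign +
step 3: pivot -2 → sign −
step 4: row/col 4 already zero → sign 0
signature = (1, 3, 1)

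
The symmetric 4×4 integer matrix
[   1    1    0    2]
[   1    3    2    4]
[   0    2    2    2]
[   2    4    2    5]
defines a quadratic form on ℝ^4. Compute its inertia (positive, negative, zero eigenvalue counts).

Answer: (2, 1, 1)

Derivation:
step 0: pivot 1 → sign +
step 1: pivot 2 → sign +
step 2: pivot -1 → sign −
step 3: row/col 3 already zero → sign 0
signature = (2, 1, 1)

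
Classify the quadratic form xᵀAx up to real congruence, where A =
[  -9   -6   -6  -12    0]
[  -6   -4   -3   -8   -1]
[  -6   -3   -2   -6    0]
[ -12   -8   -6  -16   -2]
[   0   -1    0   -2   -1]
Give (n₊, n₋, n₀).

step 0: pivot -9 → sign −
step 1: pivot 2 → sign +
step 2: pivot -1/2 → sign −
step 3: pivot 1 → sign +
step 4: row/col 4 already zero → sign 0
signature = (2, 2, 1)

Answer: (2, 2, 1)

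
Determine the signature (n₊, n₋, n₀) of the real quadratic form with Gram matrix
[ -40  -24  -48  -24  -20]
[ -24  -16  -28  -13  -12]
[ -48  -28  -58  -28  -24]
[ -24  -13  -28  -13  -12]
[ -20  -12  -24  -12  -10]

step 0: pivot -40 → sign −
step 1: pivot -8/5 → sign −
step 2: pivot 21/8 → sign +
step 3: pivot -6/7 → sign −
step 4: row/col 4 already zero → sign 0
signature = (1, 3, 1)

Answer: (1, 3, 1)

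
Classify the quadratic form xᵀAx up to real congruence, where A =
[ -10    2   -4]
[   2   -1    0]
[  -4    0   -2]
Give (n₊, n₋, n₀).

Answer: (1, 2, 0)

Derivation:
step 0: pivot -10 → sign −
step 1: pivot -3/5 → sign −
step 2: pivot 2/3 → sign +
signature = (1, 2, 0)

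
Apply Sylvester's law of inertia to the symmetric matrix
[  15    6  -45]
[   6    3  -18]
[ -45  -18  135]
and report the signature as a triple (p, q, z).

Answer: (2, 0, 1)

Derivation:
step 0: pivot 15 → sign +
step 1: pivot 3/5 → sign +
step 2: row/col 2 already zero → sign 0
signature = (2, 0, 1)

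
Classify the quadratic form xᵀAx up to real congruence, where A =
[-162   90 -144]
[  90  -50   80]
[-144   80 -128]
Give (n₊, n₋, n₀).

step 0: pivot -162 → sign −
step 1: row/col 1 already zero → sign 0
step 2: row/col 2 already zero → sign 0
signature = (0, 1, 2)

Answer: (0, 1, 2)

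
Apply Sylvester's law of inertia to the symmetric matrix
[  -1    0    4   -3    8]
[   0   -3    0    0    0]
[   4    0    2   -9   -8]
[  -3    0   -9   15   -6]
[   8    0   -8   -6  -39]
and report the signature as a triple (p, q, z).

step 0: pivot -1 → sign −
step 1: pivot -3 → sign −
step 2: pivot 18 → sign +
step 3: pivot -1/2 → sign −
step 4: pivot 1 → sign +
signature = (2, 3, 0)

Answer: (2, 3, 0)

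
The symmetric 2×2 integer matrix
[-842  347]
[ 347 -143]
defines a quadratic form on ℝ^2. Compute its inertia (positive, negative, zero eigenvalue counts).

Answer: (1, 1, 0)

Derivation:
step 0: pivot -842 → sign −
step 1: pivot 3/842 → sign +
signature = (1, 1, 0)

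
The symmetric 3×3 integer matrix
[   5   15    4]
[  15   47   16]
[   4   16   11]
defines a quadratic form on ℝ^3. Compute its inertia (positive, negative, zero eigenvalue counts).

step 0: pivot 5 → sign +
step 1: pivot 2 → sign +
step 2: pivot -1/5 → sign −
signature = (2, 1, 0)

Answer: (2, 1, 0)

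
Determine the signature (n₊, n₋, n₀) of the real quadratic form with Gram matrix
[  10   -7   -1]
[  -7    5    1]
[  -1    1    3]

Answer: (3, 0, 0)

Derivation:
step 0: pivot 10 → sign +
step 1: pivot 1/10 → sign +
step 2: pivot 2 → sign +
signature = (3, 0, 0)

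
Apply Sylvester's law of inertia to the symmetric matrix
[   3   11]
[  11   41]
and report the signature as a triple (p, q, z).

step 0: pivot 3 → sign +
step 1: pivot 2/3 → sign +
signature = (2, 0, 0)

Answer: (2, 0, 0)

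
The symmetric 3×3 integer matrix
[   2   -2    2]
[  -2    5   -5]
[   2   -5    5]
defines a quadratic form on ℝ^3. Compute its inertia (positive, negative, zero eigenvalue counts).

Answer: (2, 0, 1)

Derivation:
step 0: pivot 2 → sign +
step 1: pivot 3 → sign +
step 2: row/col 2 already zero → sign 0
signature = (2, 0, 1)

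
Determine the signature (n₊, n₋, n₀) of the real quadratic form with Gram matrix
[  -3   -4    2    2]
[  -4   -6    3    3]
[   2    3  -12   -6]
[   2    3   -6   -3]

step 0: pivot -3 → sign −
step 1: pivot -2/3 → sign −
step 2: pivot -21/2 → sign −
step 3: pivot 3/7 → sign +
signature = (1, 3, 0)

Answer: (1, 3, 0)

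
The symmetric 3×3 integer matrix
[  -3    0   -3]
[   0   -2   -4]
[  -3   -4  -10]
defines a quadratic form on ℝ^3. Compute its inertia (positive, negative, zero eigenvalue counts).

Answer: (1, 2, 0)

Derivation:
step 0: pivot -3 → sign −
step 1: pivot -2 → sign −
step 2: pivot 1 → sign +
signature = (1, 2, 0)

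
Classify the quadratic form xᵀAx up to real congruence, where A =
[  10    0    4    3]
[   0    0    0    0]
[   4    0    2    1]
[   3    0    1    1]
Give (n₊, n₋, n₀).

step 0: pivot 10 → sign +
step 1: pivot 2/5 → sign +
step 2: row/col 2 already zero → sign 0
step 3: row/col 3 already zero → sign 0
signature = (2, 0, 2)

Answer: (2, 0, 2)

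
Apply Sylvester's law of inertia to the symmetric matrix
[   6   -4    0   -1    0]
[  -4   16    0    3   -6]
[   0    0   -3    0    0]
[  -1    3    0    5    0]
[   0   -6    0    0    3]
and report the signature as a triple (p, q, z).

Answer: (4, 1, 0)

Derivation:
step 0: pivot 6 → sign +
step 1: pivot 40/3 → sign +
step 2: pivot -3 → sign −
step 3: pivot 177/40 → sign +
step 4: pivot 3/59 → sign +
signature = (4, 1, 0)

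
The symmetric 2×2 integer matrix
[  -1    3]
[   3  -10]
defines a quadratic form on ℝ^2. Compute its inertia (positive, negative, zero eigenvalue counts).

step 0: pivot -1 → sign −
step 1: pivot -1 → sign −
signature = (0, 2, 0)

Answer: (0, 2, 0)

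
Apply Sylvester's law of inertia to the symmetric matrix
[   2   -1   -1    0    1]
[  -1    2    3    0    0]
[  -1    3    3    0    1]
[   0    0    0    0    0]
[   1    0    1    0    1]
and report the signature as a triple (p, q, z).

step 0: pivot 2 → sign +
step 1: pivot 3/2 → sign +
step 2: pivot -5/3 → sign −
step 3: pivot 3/5 → sign +
step 4: row/col 4 already zero → sign 0
signature = (3, 1, 1)

Answer: (3, 1, 1)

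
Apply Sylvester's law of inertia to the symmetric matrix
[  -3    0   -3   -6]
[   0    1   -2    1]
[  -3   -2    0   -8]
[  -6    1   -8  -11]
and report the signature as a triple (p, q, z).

Answer: (1, 2, 1)

Derivation:
step 0: pivot -3 → sign −
step 1: pivot 1 → sign +
step 2: pivot -1 → sign −
step 3: row/col 3 already zero → sign 0
signature = (1, 2, 1)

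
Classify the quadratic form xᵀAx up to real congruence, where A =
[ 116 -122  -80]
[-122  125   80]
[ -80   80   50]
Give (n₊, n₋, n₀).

Answer: (1, 1, 1)

Derivation:
step 0: pivot 116 → sign +
step 1: pivot -96/29 → sign −
step 2: row/col 2 already zero → sign 0
signature = (1, 1, 1)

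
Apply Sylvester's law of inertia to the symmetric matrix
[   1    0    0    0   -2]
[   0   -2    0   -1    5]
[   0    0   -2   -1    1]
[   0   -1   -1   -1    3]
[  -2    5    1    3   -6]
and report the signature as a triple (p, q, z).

step 0: pivot 1 → sign +
step 1: pivot -2 → sign −
step 2: pivot -2 → sign −
step 3: pivot 3 → sign +
step 4: row/col 4 already zero → sign 0
signature = (2, 2, 1)

Answer: (2, 2, 1)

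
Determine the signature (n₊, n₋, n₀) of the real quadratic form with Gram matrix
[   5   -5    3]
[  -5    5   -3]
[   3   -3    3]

Answer: (2, 0, 1)

Derivation:
step 0: pivot 5 → sign +
step 1: pivot 6/5 → sign +
step 2: row/col 2 already zero → sign 0
signature = (2, 0, 1)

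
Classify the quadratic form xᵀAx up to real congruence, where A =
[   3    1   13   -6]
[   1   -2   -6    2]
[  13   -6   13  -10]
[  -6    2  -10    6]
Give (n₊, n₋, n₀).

Answer: (2, 2, 0)

Derivation:
step 0: pivot 3 → sign +
step 1: pivot -7/3 → sign −
step 2: pivot 17/7 → sign +
step 3: pivot -6/17 → sign −
signature = (2, 2, 0)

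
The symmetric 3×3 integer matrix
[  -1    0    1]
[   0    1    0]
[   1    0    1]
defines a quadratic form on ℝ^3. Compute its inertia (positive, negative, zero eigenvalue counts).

Answer: (2, 1, 0)

Derivation:
step 0: pivot -1 → sign −
step 1: pivot 1 → sign +
step 2: pivot 2 → sign +
signature = (2, 1, 0)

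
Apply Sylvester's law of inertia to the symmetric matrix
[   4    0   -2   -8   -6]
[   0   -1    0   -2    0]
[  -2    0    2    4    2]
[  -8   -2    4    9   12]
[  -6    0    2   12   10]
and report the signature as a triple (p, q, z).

step 0: pivot 4 → sign +
step 1: pivot -1 → sign −
step 2: pivot 1 → sign +
step 3: pivot -3 → sign −
step 4: row/col 4 already zero → sign 0
signature = (2, 2, 1)

Answer: (2, 2, 1)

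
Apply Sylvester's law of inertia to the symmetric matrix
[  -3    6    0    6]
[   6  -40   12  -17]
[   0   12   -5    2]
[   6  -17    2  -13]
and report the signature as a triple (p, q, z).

step 0: pivot -3 → sign −
step 1: pivot -28 → sign −
step 2: pivot 1/7 → sign +
step 3: pivot -1/4 → sign −
signature = (1, 3, 0)

Answer: (1, 3, 0)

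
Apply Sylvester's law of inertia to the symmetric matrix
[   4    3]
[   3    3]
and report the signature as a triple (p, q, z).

Answer: (2, 0, 0)

Derivation:
step 0: pivot 4 → sign +
step 1: pivot 3/4 → sign +
signature = (2, 0, 0)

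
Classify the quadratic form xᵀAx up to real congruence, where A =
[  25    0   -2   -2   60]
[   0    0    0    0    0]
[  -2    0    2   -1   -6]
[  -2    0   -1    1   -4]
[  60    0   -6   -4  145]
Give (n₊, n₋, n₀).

Answer: (4, 0, 1)

Derivation:
step 0: pivot 25 → sign +
step 1: pivot 46/25 → sign +
step 2: pivot 5/46 → sign +
step 3: pivot 1/5 → sign +
step 4: row/col 4 already zero → sign 0
signature = (4, 0, 1)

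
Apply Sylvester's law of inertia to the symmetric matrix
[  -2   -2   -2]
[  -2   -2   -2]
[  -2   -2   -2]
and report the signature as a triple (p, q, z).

Answer: (0, 1, 2)

Derivation:
step 0: pivot -2 → sign −
step 1: row/col 1 already zero → sign 0
step 2: row/col 2 already zero → sign 0
signature = (0, 1, 2)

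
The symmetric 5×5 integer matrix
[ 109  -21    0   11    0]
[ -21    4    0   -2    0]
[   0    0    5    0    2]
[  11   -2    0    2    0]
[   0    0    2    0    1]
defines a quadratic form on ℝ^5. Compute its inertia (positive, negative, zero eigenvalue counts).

Answer: (4, 1, 0)

Derivation:
step 0: pivot 109 → sign +
step 1: pivot -5/109 → sign −
step 2: pivot 5 → sign +
step 3: pivot 6/5 → sign +
step 4: pivot 1/5 → sign +
signature = (4, 1, 0)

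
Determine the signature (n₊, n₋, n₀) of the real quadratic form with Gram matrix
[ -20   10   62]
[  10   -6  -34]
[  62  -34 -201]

Answer: (1, 2, 0)

Derivation:
step 0: pivot -20 → sign −
step 1: pivot -1 → sign −
step 2: pivot 1/5 → sign +
signature = (1, 2, 0)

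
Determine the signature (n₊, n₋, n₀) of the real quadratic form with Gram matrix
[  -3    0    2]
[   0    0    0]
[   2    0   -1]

Answer: (1, 1, 1)

Derivation:
step 0: pivot -3 → sign −
step 1: pivot 1/3 → sign +
step 2: row/col 2 already zero → sign 0
signature = (1, 1, 1)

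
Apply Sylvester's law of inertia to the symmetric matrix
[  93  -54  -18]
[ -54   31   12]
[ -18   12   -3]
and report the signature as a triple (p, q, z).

step 0: pivot 93 → sign +
step 1: pivot -11/31 → sign −
step 2: pivot 3/11 → sign +
signature = (2, 1, 0)

Answer: (2, 1, 0)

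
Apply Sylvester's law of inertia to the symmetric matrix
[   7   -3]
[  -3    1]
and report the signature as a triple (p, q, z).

Answer: (1, 1, 0)

Derivation:
step 0: pivot 7 → sign +
step 1: pivot -2/7 → sign −
signature = (1, 1, 0)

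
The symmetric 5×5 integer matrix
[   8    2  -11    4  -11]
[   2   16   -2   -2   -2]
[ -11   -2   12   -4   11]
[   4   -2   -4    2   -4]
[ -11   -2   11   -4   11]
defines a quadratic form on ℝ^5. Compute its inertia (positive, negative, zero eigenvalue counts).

Answer: (4, 1, 0)

Derivation:
step 0: pivot 8 → sign +
step 1: pivot 31/2 → sign +
step 2: pivot -98/31 → sign −
step 3: pivot 27/98 → sign +
step 4: pivot 1/3 → sign +
signature = (4, 1, 0)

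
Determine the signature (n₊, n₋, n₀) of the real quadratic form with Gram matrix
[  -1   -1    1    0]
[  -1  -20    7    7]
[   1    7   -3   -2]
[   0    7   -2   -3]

step 0: pivot -1 → sign −
step 1: pivot -19 → sign −
step 2: pivot -2/19 → sign −
step 3: row/col 3 already zero → sign 0
signature = (0, 3, 1)

Answer: (0, 3, 1)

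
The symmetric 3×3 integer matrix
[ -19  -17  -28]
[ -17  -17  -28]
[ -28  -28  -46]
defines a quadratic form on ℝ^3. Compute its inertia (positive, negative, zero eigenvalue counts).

Answer: (1, 2, 0)

Derivation:
step 0: pivot -19 → sign −
step 1: pivot -34/19 → sign −
step 2: pivot 2/17 → sign +
signature = (1, 2, 0)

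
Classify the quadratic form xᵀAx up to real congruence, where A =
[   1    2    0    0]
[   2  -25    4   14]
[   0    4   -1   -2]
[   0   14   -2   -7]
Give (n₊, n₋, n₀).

Answer: (1, 3, 0)

Derivation:
step 0: pivot 1 → sign +
step 1: pivot -29 → sign −
step 2: pivot -13/29 → sign −
step 3: pivot -3/13 → sign −
signature = (1, 3, 0)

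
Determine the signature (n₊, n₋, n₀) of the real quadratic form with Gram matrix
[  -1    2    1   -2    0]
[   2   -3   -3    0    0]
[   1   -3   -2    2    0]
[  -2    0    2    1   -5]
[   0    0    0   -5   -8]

step 0: pivot -1 → sign −
step 1: pivot 1 → sign +
step 2: pivot -2 → sign −
step 3: pivot -3 → sign −
step 4: pivot 1/3 → sign +
signature = (2, 3, 0)

Answer: (2, 3, 0)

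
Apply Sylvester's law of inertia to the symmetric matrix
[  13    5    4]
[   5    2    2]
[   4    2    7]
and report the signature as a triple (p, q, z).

step 0: pivot 13 → sign +
step 1: pivot 1/13 → sign +
step 2: pivot 3 → sign +
signature = (3, 0, 0)

Answer: (3, 0, 0)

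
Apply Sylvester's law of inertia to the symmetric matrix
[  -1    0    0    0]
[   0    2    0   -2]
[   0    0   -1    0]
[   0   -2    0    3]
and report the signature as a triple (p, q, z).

step 0: pivot -1 → sign −
step 1: pivot 2 → sign +
step 2: pivot -1 → sign −
step 3: pivot 1 → sign +
signature = (2, 2, 0)

Answer: (2, 2, 0)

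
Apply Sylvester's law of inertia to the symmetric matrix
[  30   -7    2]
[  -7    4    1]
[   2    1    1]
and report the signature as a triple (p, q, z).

step 0: pivot 30 → sign +
step 1: pivot 71/30 → sign +
step 2: pivot -3/71 → sign −
signature = (2, 1, 0)

Answer: (2, 1, 0)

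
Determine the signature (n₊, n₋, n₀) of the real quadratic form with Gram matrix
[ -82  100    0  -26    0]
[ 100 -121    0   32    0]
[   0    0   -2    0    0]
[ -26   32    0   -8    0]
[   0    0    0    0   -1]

Answer: (2, 3, 0)

Derivation:
step 0: pivot -82 → sign −
step 1: pivot 39/41 → sign +
step 2: pivot -2 → sign −
step 3: pivot 2/13 → sign +
step 4: pivot -1 → sign −
signature = (2, 3, 0)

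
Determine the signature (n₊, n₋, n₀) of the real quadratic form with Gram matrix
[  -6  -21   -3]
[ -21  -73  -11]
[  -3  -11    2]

Answer: (2, 1, 0)

Derivation:
step 0: pivot -6 → sign −
step 1: pivot 1/2 → sign +
step 2: pivot 3 → sign +
signature = (2, 1, 0)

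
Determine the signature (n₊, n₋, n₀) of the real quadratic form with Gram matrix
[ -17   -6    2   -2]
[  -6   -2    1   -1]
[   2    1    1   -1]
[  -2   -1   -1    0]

Answer: (2, 2, 0)

Derivation:
step 0: pivot -17 → sign −
step 1: pivot 2/17 → sign +
step 2: pivot 1/2 → sign +
step 3: pivot -1 → sign −
signature = (2, 2, 0)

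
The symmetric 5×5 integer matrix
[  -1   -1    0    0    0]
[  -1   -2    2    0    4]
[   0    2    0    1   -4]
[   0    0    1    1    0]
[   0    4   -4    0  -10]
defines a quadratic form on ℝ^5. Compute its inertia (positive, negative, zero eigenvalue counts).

step 0: pivot -1 → sign −
step 1: pivot -1 → sign −
step 2: pivot 4 → sign +
step 3: pivot 3/4 → sign +
step 4: pivot 2/3 → sign +
signature = (3, 2, 0)

Answer: (3, 2, 0)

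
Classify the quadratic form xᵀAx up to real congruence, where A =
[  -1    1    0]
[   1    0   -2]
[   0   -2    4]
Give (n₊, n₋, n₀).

step 0: pivot -1 → sign −
step 1: pivot 1 → sign +
step 2: row/col 2 already zero → sign 0
signature = (1, 1, 1)

Answer: (1, 1, 1)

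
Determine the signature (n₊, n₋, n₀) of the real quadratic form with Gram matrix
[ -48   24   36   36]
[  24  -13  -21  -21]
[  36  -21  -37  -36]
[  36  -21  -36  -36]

step 0: pivot -48 → sign −
step 1: pivot -1 → sign −
step 2: pivot -1 → sign −
step 3: row/col 3 already zero → sign 0
signature = (0, 3, 1)

Answer: (0, 3, 1)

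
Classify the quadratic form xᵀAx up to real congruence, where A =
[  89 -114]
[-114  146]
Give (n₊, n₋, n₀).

step 0: pivot 89 → sign +
step 1: pivot -2/89 → sign −
signature = (1, 1, 0)

Answer: (1, 1, 0)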